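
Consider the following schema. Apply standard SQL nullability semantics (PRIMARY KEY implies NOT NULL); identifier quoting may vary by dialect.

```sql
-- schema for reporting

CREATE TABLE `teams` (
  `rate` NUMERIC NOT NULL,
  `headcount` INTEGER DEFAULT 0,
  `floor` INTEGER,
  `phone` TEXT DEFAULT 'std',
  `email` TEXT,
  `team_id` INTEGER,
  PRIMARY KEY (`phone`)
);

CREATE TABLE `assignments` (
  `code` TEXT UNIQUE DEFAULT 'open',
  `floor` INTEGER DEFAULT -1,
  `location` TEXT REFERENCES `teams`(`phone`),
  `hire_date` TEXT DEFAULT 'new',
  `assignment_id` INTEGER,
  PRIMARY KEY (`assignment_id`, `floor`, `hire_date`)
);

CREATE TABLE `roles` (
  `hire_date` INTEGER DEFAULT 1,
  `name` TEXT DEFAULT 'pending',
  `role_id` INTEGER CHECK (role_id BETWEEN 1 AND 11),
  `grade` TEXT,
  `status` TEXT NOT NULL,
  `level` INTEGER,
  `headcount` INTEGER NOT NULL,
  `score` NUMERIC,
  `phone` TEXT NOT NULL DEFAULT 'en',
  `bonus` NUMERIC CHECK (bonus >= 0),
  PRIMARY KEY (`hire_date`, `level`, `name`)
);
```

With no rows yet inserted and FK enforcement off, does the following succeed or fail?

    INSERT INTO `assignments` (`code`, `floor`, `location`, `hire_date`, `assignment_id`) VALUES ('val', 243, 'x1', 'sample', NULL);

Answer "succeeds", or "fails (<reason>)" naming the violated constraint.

fails (NOT NULL on assignment_id)

assignment_id is explicitly set to NULL, but assignment_id is part of the PRIMARY KEY (implied NOT NULL).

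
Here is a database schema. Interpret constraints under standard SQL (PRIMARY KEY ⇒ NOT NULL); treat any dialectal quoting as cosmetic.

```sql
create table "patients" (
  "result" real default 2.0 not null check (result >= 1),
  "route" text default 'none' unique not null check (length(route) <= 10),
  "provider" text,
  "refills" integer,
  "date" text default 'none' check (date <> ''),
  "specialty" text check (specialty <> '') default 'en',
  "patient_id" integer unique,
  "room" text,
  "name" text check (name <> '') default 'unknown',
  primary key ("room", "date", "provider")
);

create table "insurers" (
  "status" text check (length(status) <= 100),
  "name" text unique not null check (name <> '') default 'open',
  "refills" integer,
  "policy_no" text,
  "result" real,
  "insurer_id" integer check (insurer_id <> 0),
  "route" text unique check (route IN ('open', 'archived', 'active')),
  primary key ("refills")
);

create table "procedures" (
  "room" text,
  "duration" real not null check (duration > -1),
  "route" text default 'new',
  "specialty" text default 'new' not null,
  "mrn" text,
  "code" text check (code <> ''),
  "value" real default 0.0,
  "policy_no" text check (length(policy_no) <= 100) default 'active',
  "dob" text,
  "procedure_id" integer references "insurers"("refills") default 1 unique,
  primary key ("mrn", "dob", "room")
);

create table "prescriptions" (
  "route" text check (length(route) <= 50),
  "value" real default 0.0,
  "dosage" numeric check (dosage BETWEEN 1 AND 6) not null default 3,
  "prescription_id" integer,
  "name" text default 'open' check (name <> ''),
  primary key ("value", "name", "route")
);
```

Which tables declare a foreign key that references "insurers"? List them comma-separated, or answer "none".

- procedures.procedure_id references insurers(refills).

procedures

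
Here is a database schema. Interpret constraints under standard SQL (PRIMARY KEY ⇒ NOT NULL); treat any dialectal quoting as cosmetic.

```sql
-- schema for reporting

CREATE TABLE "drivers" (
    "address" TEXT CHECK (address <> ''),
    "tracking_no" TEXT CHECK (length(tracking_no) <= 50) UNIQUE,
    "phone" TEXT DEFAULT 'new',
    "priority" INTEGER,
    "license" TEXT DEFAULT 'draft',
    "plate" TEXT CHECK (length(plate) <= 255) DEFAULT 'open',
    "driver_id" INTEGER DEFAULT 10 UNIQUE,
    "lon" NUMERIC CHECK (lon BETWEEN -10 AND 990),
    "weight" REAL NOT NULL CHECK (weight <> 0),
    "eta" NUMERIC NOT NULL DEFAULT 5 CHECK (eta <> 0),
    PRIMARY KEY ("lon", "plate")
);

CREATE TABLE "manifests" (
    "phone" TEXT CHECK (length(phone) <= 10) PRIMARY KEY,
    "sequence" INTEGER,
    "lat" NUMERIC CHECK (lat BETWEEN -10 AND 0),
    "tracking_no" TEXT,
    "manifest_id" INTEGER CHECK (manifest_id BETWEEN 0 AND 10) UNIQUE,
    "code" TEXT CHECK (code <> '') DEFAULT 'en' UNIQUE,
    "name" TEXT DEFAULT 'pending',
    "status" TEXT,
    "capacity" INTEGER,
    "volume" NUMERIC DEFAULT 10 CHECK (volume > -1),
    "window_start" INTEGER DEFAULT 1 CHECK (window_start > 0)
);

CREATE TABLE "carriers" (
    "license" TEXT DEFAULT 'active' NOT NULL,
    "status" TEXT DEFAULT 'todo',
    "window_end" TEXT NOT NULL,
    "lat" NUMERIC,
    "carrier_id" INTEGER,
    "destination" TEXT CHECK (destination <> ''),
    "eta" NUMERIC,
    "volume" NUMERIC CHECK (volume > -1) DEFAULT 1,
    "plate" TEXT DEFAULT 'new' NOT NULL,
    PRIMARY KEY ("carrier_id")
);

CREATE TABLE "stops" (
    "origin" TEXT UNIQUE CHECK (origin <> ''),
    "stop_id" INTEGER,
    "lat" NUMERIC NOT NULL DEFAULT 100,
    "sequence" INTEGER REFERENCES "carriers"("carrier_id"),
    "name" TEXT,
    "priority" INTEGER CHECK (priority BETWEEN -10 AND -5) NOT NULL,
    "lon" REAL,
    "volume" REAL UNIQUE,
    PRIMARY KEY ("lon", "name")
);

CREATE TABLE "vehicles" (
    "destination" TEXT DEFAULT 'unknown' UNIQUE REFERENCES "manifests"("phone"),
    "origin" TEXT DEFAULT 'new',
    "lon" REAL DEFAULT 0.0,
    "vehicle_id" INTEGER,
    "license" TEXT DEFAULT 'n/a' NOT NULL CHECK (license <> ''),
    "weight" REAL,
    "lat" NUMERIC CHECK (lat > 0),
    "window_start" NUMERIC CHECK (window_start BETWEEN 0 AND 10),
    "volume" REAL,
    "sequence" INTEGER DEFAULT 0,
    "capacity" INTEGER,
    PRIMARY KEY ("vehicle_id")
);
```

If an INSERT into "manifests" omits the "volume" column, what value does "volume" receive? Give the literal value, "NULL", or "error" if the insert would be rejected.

10

volume has an explicit DEFAULT 10.
When the column is omitted from an INSERT, that default is used.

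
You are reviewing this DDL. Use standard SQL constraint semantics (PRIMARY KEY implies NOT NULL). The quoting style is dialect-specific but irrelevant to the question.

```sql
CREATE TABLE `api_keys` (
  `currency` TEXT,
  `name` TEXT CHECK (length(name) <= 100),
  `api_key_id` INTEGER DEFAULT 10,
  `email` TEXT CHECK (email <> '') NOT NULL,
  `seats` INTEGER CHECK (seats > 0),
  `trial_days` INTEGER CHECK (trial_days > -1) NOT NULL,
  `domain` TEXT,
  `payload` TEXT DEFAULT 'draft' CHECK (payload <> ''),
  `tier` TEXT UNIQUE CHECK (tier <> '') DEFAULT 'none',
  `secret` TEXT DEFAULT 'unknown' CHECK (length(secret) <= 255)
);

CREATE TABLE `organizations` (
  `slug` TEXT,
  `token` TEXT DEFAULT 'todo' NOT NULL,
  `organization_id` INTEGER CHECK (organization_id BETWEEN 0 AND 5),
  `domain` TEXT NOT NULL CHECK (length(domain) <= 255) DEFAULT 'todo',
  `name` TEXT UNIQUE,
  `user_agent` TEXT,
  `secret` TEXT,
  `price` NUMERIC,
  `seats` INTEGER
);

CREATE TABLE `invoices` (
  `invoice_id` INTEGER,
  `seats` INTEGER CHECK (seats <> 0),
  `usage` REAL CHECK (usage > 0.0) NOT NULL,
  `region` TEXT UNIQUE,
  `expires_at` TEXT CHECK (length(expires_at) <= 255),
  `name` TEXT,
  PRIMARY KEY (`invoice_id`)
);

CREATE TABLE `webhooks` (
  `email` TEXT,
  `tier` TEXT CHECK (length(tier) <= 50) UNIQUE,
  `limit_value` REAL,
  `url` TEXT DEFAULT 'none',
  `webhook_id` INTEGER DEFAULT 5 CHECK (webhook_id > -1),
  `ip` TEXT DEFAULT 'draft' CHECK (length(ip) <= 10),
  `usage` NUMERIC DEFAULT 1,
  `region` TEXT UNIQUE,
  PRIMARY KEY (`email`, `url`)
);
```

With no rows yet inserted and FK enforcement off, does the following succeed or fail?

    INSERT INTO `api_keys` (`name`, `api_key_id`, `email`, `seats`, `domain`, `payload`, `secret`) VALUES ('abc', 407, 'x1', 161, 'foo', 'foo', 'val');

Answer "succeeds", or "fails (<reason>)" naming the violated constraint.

fails (NOT NULL on trial_days)

trial_days is omitted from the column list and has no DEFAULT, so it would receive NULL.
But trial_days is declared NOT NULL.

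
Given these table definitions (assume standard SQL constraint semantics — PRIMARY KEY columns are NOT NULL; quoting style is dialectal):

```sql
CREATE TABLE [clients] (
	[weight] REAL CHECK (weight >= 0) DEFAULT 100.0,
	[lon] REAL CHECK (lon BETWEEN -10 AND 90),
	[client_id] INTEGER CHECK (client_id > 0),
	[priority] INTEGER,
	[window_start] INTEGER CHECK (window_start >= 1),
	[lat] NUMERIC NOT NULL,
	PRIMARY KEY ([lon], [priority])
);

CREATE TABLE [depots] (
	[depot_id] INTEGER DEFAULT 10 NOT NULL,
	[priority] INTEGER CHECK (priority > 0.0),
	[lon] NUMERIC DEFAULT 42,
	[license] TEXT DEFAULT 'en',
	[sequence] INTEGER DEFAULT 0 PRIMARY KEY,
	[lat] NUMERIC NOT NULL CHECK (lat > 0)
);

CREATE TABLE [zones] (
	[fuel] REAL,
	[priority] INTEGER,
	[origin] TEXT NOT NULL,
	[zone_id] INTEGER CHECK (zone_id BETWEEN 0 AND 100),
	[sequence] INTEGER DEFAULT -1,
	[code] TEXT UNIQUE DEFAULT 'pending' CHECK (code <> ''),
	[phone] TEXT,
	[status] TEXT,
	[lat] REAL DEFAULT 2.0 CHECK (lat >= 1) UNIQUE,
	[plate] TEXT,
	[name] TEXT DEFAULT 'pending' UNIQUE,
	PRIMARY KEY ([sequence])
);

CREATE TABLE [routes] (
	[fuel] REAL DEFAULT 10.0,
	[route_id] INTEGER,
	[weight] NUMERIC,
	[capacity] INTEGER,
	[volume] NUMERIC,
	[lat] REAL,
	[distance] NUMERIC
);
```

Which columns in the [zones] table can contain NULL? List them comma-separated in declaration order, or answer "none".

- fuel: no NOT NULL constraint applies → nullable.
- priority: no NOT NULL constraint applies → nullable.
- origin: declared NOT NULL → not nullable.
- zone_id: CHECK does not forbid NULL (a CHECK constraint passes when its expression is NULL) → nullable.
- sequence: part of the PRIMARY KEY, which implies NOT NULL → not nullable.
- code: CHECK does not forbid NULL (a CHECK constraint passes when its expression is NULL) → nullable.
- phone: no NOT NULL constraint applies → nullable.
- status: no NOT NULL constraint applies → nullable.
- lat: CHECK does not forbid NULL (a CHECK constraint passes when its expression is NULL) → nullable.
- plate: no NOT NULL constraint applies → nullable.
- name: UNIQUE does not imply NOT NULL → nullable.

fuel, priority, zone_id, code, phone, status, lat, plate, name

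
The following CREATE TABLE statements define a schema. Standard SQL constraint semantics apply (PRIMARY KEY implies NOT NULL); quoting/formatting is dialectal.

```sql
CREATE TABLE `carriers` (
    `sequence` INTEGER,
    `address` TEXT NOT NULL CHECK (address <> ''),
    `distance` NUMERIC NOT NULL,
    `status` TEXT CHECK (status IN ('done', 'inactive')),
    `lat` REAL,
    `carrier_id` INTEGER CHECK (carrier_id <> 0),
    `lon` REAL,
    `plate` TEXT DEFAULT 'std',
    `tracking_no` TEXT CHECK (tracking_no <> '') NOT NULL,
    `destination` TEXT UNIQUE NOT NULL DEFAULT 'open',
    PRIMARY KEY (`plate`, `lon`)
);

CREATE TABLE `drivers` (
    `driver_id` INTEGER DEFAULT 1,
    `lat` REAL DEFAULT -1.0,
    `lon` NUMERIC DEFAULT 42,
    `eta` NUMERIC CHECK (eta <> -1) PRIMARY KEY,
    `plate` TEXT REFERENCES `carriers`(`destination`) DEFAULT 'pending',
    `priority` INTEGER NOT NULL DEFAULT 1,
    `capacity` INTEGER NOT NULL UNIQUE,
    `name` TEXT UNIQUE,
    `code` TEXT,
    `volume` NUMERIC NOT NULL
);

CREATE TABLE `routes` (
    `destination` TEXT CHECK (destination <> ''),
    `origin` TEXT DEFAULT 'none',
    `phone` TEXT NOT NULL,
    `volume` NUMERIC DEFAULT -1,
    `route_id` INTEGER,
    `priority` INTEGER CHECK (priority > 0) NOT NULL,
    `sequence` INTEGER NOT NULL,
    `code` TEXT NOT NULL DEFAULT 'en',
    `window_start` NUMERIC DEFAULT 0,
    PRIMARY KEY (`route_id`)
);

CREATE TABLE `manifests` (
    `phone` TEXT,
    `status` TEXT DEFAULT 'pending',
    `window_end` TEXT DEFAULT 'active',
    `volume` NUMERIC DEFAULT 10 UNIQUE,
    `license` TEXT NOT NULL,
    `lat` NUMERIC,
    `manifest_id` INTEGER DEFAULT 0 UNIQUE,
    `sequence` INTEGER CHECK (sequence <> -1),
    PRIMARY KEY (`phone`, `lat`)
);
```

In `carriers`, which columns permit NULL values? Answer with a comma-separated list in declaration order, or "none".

sequence, status, lat, carrier_id

- sequence: no NOT NULL constraint applies → nullable.
- address: declared NOT NULL → not nullable.
- distance: declared NOT NULL → not nullable.
- status: CHECK does not forbid NULL (a CHECK constraint passes when its expression is NULL) → nullable.
- lat: no NOT NULL constraint applies → nullable.
- carrier_id: CHECK does not forbid NULL (a CHECK constraint passes when its expression is NULL) → nullable.
- lon: part of the PRIMARY KEY, which implies NOT NULL → not nullable.
- plate: part of the PRIMARY KEY, which implies NOT NULL → not nullable.
- tracking_no: declared NOT NULL → not nullable.
- destination: declared NOT NULL → not nullable.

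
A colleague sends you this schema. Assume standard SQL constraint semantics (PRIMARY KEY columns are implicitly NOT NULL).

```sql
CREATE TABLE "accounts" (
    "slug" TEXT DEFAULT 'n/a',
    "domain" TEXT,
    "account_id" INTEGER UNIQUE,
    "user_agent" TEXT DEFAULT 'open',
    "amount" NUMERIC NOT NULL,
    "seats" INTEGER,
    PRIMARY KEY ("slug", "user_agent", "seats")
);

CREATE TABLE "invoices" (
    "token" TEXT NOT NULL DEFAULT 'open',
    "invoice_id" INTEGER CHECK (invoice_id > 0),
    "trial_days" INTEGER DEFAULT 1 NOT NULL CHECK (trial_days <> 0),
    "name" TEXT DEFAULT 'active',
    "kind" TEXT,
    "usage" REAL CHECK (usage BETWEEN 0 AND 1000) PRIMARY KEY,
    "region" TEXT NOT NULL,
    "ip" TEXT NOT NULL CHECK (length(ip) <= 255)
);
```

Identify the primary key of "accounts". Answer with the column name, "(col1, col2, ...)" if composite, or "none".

A table-level PRIMARY KEY clause names 3 columns: slug, user_agent, seats.
This is a composite key — the combination is unique, not each column individually.

(slug, user_agent, seats)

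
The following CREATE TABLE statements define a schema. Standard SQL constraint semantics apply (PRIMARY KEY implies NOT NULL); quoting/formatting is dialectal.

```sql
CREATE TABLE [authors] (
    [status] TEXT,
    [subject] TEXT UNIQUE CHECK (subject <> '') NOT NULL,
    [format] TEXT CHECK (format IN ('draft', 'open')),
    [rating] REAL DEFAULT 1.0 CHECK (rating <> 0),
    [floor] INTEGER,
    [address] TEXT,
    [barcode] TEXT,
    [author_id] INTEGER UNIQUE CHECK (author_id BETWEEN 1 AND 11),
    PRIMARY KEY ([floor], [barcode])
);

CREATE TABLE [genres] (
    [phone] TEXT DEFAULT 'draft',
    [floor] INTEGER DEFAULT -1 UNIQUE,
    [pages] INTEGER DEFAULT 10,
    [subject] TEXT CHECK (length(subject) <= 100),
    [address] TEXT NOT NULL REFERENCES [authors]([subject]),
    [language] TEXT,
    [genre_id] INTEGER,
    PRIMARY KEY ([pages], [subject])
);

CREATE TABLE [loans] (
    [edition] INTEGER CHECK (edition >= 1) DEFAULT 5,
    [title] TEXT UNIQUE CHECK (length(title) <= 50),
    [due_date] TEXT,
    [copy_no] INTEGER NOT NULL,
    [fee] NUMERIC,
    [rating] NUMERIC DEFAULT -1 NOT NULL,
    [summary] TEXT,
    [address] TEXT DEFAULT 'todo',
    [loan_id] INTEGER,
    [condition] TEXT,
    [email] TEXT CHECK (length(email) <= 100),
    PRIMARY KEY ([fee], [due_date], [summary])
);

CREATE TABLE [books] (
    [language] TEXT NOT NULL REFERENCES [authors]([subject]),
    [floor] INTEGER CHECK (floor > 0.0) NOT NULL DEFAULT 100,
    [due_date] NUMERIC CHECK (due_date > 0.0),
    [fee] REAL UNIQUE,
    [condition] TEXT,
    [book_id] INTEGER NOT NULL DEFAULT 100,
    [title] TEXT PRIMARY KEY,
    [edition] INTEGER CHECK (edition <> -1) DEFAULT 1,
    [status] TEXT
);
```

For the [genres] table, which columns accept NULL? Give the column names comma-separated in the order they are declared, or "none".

- phone: DEFAULT only fills an omitted column; an explicit NULL is still allowed → nullable.
- floor: UNIQUE does not imply NOT NULL → nullable.
- pages: part of the PRIMARY KEY, which implies NOT NULL → not nullable.
- subject: part of the PRIMARY KEY, which implies NOT NULL → not nullable.
- address: declared NOT NULL → not nullable.
- language: no NOT NULL constraint applies → nullable.
- genre_id: no NOT NULL constraint applies → nullable.

phone, floor, language, genre_id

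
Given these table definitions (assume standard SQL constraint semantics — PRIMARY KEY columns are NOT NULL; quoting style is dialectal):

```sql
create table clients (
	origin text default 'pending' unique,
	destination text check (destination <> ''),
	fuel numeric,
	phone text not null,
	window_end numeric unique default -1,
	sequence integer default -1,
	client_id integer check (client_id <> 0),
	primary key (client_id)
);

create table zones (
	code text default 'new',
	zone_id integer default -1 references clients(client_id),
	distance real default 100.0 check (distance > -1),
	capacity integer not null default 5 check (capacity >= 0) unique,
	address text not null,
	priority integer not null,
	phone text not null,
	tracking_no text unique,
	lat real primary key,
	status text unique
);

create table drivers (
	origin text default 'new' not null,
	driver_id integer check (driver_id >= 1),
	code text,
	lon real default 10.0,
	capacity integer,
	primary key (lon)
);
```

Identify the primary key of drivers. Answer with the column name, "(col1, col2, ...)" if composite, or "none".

lon

lon is declared PRIMARY KEY as a table-level PRIMARY KEY clause.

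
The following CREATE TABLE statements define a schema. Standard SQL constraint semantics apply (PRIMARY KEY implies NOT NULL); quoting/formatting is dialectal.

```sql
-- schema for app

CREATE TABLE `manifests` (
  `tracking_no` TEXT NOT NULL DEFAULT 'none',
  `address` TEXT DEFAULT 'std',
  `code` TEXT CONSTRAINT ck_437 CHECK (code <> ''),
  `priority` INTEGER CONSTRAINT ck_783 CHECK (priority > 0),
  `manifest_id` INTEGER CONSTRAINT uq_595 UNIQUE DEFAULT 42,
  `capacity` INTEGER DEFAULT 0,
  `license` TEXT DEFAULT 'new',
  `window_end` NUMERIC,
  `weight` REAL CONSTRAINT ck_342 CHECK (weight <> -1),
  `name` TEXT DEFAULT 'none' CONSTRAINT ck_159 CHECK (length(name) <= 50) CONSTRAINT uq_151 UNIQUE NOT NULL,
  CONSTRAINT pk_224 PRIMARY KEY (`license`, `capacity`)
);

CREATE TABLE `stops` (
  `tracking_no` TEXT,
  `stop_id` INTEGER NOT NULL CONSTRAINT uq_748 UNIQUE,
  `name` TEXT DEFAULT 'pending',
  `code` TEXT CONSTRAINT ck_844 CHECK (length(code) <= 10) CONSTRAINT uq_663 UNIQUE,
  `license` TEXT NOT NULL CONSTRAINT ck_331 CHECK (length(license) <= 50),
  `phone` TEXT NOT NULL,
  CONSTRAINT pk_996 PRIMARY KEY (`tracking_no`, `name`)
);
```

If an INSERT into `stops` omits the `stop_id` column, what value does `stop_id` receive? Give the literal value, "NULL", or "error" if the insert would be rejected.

stop_id has no DEFAULT clause.
Omitting it would insert NULL, but it is declared NOT NULL, so the INSERT fails.

error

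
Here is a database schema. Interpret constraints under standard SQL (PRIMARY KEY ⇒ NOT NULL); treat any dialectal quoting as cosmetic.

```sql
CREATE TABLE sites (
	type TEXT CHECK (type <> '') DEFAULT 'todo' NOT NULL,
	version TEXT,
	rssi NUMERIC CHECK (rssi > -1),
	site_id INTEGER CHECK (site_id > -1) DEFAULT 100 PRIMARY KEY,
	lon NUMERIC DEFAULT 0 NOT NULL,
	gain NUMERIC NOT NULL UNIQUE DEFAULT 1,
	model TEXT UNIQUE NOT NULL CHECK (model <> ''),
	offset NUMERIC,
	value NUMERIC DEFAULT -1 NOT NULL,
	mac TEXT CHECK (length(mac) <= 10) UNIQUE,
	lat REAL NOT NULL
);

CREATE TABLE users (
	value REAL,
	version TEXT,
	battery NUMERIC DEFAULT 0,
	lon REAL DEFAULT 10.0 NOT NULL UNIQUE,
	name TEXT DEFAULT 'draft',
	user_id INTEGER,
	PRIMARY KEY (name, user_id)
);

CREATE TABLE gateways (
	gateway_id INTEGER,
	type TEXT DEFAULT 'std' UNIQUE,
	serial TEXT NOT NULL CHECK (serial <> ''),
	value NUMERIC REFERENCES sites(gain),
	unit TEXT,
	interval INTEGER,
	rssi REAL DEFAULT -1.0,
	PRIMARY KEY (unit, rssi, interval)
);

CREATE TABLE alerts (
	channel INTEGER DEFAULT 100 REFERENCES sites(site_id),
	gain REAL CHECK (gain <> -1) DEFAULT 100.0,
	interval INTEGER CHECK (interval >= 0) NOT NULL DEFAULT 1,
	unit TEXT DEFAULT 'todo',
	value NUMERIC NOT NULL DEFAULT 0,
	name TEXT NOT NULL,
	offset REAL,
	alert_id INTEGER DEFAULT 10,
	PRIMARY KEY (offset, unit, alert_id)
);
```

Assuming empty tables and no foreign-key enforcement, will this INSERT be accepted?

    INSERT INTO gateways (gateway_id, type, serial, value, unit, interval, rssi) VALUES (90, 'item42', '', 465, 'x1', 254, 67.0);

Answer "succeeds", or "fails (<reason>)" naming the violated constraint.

fails (CHECK on serial)

The value '' for serial violates CHECK (serial <> '').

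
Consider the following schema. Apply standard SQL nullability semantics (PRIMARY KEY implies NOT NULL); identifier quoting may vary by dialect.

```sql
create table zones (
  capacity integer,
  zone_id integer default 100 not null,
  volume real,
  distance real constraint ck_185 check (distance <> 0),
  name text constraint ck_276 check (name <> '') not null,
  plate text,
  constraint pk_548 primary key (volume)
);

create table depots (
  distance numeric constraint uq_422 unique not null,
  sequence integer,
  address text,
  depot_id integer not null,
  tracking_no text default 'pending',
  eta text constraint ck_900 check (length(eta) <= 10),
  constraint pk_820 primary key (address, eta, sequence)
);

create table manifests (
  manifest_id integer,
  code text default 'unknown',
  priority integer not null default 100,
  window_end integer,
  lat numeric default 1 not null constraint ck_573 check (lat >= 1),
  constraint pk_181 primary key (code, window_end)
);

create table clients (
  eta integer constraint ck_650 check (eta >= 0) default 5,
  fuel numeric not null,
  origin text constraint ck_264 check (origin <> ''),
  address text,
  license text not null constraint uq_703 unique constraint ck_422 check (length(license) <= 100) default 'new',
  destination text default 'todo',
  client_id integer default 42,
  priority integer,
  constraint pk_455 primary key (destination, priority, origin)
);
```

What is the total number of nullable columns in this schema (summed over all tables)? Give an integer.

8

zones: 3 nullable (capacity, distance, plate — PK (volume) and explicit NOT NULL columns excluded).
depots: 1 nullable (tracking_no — PK (address, eta, sequence) and explicit NOT NULL columns excluded).
manifests: 1 nullable (manifest_id — PK (code, window_end) and explicit NOT NULL columns excluded).
clients: 3 nullable (eta, address, client_id — PK (destination, priority, origin) and explicit NOT NULL columns excluded).
Total: 3 + 1 + 1 + 3 = 8.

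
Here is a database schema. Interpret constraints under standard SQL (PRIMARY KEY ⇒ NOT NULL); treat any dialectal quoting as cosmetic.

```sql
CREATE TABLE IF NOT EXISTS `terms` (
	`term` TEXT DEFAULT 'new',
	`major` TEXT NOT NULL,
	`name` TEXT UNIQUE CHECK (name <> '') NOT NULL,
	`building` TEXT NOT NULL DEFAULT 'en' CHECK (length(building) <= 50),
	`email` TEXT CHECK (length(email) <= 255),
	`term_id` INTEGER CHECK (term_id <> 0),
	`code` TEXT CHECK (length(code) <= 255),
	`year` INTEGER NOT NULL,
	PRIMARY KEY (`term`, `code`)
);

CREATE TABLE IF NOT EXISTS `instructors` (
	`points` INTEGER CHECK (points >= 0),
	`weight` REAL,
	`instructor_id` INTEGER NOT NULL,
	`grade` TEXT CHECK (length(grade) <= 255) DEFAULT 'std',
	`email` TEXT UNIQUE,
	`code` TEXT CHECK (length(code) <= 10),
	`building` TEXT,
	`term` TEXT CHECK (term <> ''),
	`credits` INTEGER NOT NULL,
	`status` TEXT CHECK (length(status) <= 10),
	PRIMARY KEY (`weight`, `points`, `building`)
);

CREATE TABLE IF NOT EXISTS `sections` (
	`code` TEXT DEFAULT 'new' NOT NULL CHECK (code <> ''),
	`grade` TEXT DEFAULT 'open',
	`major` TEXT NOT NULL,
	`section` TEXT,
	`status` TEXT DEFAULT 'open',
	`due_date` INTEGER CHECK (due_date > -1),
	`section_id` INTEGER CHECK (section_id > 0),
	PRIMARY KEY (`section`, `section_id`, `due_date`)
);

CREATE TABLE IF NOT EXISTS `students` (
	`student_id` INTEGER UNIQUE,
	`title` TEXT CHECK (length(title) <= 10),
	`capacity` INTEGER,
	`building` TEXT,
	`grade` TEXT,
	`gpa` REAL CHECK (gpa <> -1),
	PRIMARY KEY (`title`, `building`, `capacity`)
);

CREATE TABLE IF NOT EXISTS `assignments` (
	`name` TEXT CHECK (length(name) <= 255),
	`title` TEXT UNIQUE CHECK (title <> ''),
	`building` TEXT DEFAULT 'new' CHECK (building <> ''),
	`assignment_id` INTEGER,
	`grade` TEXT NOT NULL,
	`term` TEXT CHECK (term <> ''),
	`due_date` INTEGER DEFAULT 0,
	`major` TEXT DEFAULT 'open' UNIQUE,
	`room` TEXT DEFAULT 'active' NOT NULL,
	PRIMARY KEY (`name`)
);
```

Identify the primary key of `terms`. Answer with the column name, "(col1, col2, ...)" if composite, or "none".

(term, code)

A table-level PRIMARY KEY clause names 2 columns: term, code.
This is a composite key — the combination is unique, not each column individually.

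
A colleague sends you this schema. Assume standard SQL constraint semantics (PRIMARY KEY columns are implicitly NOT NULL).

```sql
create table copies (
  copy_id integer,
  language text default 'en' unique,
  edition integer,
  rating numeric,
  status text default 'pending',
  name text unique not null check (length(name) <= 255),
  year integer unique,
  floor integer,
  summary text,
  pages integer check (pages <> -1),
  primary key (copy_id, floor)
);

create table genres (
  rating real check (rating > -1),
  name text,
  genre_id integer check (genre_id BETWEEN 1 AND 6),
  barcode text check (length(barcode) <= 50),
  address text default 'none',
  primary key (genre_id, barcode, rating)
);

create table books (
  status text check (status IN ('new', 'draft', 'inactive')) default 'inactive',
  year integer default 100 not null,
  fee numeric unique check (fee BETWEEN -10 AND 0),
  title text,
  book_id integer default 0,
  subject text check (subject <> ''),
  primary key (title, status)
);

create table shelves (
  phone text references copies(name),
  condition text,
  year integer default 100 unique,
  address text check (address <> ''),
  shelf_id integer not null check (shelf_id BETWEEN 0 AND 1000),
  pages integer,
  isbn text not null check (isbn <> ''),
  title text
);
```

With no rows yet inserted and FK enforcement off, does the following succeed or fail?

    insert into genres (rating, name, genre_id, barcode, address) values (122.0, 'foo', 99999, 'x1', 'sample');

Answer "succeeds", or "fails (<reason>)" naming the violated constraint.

fails (CHECK on genre_id)

The value 99999 for genre_id violates CHECK (genre_id BETWEEN 1 AND 6).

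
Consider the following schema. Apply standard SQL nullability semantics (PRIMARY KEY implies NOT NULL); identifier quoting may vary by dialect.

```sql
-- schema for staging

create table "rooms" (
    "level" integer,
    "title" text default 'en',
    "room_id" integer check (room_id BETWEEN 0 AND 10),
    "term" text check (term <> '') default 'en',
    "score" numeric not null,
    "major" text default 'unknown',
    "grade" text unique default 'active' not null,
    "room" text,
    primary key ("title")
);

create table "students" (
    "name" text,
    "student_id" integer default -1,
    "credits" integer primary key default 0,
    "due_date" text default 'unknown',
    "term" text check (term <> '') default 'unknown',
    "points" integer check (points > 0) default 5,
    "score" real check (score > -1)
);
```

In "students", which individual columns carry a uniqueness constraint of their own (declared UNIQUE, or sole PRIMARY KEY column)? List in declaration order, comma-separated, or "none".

- name: no UNIQUE or single-column PK constraint.
- student_id: no UNIQUE or single-column PK constraint.
- credits: single-column PRIMARY KEY → unique.
- due_date: no UNIQUE or single-column PK constraint.
- term: no UNIQUE or single-column PK constraint.
- points: no UNIQUE or single-column PK constraint.
- score: no UNIQUE or single-column PK constraint.

credits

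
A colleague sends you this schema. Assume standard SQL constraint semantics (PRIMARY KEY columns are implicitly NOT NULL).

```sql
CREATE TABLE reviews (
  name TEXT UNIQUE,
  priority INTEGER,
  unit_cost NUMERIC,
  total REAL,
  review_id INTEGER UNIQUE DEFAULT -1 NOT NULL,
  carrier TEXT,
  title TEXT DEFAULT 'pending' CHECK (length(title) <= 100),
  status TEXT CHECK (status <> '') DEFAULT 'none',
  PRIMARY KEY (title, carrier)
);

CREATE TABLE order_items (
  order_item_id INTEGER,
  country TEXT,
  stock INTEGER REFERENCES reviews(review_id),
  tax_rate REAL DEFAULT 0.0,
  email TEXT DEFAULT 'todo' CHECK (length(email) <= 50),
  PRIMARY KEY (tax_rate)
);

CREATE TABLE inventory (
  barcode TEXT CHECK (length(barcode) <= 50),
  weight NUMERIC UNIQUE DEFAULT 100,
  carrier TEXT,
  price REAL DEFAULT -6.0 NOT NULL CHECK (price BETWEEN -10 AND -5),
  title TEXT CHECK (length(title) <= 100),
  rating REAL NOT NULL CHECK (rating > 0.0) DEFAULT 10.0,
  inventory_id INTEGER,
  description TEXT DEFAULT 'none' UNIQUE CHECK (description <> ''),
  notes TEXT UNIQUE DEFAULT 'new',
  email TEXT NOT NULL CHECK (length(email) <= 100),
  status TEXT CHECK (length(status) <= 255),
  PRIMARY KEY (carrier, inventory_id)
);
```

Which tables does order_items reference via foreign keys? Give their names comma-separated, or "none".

reviews

- stock REFERENCES reviews(review_id).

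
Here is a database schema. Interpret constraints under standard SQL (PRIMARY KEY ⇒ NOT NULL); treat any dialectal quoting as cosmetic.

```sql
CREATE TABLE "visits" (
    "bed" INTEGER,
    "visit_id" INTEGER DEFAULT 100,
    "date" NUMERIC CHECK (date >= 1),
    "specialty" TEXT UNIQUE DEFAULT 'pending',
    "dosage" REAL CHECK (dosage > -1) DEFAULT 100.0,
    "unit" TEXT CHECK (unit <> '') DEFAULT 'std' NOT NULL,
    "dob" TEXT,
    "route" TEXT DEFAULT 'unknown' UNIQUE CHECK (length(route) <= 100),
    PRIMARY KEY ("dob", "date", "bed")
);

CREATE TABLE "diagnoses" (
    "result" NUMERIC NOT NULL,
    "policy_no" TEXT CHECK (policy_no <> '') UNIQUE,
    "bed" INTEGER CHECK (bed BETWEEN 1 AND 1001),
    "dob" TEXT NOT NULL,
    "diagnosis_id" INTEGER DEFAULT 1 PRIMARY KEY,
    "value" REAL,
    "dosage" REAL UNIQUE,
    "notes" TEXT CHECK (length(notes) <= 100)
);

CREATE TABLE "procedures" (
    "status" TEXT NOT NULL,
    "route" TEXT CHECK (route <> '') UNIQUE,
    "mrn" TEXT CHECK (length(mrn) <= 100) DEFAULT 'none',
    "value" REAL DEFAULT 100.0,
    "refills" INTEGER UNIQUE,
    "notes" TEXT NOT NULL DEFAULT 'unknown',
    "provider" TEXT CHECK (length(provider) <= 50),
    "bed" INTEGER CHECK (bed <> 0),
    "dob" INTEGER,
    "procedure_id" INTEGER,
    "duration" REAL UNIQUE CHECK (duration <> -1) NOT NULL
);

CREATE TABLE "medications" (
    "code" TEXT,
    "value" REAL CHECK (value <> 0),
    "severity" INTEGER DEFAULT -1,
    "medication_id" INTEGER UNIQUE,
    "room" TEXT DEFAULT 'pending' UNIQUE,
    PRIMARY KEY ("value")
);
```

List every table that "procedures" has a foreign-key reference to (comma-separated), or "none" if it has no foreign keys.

No column in procedures has a REFERENCES clause.

none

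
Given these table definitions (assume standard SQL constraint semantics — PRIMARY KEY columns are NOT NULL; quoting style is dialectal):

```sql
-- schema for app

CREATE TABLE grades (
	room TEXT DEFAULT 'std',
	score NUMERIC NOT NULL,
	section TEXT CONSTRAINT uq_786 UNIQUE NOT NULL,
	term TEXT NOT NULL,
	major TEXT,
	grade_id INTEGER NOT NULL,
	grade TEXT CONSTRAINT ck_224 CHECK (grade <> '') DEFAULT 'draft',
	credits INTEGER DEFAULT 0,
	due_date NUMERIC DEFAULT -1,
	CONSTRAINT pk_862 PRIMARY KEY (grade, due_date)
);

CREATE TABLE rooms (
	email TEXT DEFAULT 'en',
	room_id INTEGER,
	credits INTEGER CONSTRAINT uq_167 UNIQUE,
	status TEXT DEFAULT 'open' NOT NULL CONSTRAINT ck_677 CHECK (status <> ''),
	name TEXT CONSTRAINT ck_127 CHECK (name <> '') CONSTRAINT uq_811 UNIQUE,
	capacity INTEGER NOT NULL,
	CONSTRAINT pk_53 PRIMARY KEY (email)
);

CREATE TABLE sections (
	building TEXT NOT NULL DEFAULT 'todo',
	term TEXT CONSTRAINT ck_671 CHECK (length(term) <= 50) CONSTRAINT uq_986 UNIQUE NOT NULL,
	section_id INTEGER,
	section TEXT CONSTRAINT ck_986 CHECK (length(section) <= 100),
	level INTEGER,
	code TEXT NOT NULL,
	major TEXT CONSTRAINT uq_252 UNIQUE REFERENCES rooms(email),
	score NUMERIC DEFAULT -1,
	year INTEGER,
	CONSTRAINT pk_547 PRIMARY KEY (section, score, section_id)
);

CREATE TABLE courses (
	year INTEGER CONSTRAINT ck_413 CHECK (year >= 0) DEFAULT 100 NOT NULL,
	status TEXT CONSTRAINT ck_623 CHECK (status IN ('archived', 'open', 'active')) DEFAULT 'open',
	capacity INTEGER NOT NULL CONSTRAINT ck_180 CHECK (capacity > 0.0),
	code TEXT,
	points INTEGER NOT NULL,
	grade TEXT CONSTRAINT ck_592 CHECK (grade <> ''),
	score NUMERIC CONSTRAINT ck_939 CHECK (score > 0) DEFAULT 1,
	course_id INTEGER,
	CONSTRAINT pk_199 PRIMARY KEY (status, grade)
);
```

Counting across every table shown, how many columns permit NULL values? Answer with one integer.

grades: 3 nullable (room, major, credits — PK (grade, due_date) and explicit NOT NULL columns excluded).
rooms: 3 nullable (room_id, credits, name — PK (email) and explicit NOT NULL columns excluded).
sections: 3 nullable (level, major, year — PK (section, score, section_id) and explicit NOT NULL columns excluded).
courses: 3 nullable (code, score, course_id — PK (status, grade) and explicit NOT NULL columns excluded).
Total: 3 + 3 + 3 + 3 = 12.

12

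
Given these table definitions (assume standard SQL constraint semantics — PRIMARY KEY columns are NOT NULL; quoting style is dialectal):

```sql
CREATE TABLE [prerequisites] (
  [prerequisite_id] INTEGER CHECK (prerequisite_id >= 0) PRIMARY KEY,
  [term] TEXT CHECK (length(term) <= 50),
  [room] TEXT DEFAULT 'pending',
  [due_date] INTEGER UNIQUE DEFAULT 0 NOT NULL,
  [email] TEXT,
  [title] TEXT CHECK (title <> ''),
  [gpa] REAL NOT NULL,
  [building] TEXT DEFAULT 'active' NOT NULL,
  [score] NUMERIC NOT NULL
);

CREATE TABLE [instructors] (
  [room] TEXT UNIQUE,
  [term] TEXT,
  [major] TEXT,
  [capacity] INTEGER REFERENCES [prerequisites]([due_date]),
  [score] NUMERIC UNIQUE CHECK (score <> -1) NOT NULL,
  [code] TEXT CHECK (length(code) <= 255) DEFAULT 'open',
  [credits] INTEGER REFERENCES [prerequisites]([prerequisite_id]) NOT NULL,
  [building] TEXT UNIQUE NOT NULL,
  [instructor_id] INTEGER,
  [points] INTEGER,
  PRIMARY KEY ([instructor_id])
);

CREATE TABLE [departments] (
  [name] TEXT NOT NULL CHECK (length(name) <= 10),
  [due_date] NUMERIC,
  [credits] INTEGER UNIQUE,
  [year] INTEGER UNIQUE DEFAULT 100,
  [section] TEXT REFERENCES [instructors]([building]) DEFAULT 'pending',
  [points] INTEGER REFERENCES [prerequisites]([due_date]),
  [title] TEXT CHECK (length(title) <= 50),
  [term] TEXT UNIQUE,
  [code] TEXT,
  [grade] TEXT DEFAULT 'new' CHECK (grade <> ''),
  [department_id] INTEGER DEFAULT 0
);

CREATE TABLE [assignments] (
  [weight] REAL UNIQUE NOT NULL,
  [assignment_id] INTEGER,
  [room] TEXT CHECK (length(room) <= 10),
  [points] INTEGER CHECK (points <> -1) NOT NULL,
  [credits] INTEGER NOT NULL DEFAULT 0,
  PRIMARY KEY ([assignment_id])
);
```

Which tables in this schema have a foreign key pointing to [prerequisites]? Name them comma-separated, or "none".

- instructors.capacity references prerequisites(due_date).
- instructors.credits references prerequisites(prerequisite_id).
- departments.points references prerequisites(due_date).

instructors, departments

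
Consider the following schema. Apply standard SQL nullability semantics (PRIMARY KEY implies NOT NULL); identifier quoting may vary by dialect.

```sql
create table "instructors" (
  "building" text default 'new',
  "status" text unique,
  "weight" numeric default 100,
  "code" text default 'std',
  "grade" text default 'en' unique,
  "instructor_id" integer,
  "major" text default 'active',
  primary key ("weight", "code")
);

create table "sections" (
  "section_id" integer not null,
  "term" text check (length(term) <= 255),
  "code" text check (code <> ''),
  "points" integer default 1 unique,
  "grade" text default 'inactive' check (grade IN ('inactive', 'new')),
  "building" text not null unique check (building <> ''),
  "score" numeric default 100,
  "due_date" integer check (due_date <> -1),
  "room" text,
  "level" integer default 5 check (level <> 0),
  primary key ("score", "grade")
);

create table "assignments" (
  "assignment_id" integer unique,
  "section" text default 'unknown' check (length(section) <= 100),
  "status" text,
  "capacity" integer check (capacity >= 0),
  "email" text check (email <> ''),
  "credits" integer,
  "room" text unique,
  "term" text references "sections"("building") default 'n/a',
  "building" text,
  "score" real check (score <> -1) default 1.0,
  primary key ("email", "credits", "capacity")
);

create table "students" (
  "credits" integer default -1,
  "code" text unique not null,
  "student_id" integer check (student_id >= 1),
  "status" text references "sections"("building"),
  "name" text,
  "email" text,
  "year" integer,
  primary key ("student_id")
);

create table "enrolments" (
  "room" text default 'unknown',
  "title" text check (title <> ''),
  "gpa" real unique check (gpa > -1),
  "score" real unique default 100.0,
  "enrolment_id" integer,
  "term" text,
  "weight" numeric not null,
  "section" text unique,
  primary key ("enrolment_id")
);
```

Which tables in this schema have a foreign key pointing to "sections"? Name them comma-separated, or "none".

assignments, students

- assignments.term references sections(building).
- students.status references sections(building).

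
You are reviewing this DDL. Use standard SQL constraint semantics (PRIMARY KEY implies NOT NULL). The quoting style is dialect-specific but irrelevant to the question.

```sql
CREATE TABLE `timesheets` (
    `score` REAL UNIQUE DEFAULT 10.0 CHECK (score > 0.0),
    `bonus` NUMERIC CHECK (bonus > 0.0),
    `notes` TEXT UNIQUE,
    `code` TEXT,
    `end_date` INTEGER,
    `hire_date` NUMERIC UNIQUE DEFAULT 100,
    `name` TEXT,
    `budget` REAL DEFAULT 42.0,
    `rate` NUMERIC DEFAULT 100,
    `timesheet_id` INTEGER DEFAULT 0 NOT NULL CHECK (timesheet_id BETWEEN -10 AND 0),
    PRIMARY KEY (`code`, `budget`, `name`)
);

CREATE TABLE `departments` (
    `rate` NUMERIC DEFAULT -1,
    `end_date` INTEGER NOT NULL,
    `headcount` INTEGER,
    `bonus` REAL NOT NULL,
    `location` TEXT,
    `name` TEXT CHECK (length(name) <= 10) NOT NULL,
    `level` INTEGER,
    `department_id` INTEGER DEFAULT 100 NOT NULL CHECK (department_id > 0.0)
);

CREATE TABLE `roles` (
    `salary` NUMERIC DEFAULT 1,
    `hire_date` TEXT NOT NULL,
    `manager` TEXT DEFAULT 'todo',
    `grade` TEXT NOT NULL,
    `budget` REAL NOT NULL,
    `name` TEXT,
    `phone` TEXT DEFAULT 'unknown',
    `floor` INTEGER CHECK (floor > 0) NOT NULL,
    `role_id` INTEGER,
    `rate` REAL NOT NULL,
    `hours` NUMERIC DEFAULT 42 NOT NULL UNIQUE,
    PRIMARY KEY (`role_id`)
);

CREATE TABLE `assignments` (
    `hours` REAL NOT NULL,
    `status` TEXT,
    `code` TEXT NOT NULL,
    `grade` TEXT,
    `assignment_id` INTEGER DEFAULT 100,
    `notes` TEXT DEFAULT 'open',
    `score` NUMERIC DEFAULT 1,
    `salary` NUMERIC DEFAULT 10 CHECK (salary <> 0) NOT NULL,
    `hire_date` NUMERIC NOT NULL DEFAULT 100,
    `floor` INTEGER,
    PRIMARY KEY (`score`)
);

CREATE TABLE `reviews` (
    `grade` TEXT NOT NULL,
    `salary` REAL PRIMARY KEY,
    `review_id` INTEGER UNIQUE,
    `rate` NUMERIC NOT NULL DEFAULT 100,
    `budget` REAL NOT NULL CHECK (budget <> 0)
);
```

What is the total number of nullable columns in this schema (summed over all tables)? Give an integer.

20

timesheets: 6 nullable (score, bonus, notes, end_date, hire_date, rate — PK (code, budget, name) and explicit NOT NULL columns excluded).
departments: 4 nullable (rate, headcount, location, level — PK none and explicit NOT NULL columns excluded).
roles: 4 nullable (salary, manager, name, phone — PK (role_id) and explicit NOT NULL columns excluded).
assignments: 5 nullable (status, grade, assignment_id, notes, floor — PK (score) and explicit NOT NULL columns excluded).
reviews: 1 nullable (review_id — PK (salary) and explicit NOT NULL columns excluded).
Total: 6 + 4 + 4 + 5 + 1 = 20.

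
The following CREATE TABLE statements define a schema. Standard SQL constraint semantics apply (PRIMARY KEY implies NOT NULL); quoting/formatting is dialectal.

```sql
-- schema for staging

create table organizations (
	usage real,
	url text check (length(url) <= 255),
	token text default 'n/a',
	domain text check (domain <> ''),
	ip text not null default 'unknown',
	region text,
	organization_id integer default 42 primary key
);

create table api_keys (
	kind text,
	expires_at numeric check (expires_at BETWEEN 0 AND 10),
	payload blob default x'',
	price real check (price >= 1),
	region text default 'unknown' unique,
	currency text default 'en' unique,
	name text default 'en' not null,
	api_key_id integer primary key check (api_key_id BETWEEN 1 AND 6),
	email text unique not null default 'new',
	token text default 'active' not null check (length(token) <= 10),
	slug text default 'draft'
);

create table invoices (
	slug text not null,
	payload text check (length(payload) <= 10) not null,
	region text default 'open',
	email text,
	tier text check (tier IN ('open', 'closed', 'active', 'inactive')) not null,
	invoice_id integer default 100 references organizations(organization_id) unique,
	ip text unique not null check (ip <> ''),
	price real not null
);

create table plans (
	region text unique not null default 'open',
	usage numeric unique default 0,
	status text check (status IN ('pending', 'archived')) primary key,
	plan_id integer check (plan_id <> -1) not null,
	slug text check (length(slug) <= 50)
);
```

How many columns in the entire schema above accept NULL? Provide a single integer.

17

organizations: 5 nullable (usage, url, token, domain, region — PK (organization_id) and explicit NOT NULL columns excluded).
api_keys: 7 nullable (kind, expires_at, payload, price, region, currency, slug — PK (api_key_id) and explicit NOT NULL columns excluded).
invoices: 3 nullable (region, email, invoice_id — PK none and explicit NOT NULL columns excluded).
plans: 2 nullable (usage, slug — PK (status) and explicit NOT NULL columns excluded).
Total: 5 + 7 + 3 + 2 = 17.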